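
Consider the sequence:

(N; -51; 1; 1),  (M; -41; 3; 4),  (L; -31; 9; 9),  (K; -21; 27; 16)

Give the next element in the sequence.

Letter goes N, M, L, K → J (letters move back 1 place in the alphabet).
For the second slot, +10 each step: -51, -41, -31, -21 → -11.
For the third slot, ×3 each step: 1, 3, 9, 27 → 81.
Fourth slot: perfect squares: 1², 2², 3², …; 1, 4, 9, 16 → 25.
Putting it together: (J; -11; 81; 25).

(J; -11; 81; 25)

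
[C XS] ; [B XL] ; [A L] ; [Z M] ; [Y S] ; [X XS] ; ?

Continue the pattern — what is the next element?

[W XL]

Letter — letters move back 1 place in the alphabet, wrapping A→Z: C, B, A, Z, Y, X → W.
Size: repeats XS → XL → L → M → S, so XS, XL, L, M, S, XS → XL.
Combining the parts gives [W XL].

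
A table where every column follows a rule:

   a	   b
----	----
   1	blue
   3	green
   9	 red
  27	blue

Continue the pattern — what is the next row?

81  green

Column a: 1, 3, 9, 27 → 81 (×3 each step).
Column b — repeats blue → green → red: blue, green, red, blue → green.
Combining the parts gives 81  green.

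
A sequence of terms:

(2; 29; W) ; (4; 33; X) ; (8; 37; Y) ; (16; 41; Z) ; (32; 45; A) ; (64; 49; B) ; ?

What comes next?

(128; 53; C)

For the first part, ×2 each step: 2, 4, 8, 16, 32, 64 → 128.
Second part: 29, 33, 37, 41, 45, 49 → 53 (+4 each step).
Letter: letters move forward 1 place in the alphabet, wrapping Z→A, so W, X, Y, Z, A, B → C.
So the next term is (128; 53; C).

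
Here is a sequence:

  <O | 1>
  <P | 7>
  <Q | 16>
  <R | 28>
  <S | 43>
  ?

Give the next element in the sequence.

Letter — letters move forward 1 place in the alphabet: O, P, Q, R, S → T.
For the second coordinate, differences are 6, 9, 12, … (increasing by 3 each time): 1, 7, 16, 28, 43 → 61.
So the next element is <T | 61>.

<T | 61>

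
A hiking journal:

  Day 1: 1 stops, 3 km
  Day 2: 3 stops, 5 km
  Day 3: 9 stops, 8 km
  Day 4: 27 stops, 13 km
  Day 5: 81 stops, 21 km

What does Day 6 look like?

243 stops, 34 km

For the stops, ×3 each step: 1, 3, 9, 27, 81 → 243.
Km — each term is the sum of the two before it: 3, 5, 8, 13, 21 → 34.
Combining the parts gives 243 stops, 34 km.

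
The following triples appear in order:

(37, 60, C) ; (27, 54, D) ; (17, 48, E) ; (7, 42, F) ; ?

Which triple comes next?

First component: 37, 27, 17, 7 → -3 (−10 each step).
Second component: 60, 54, 48, 42 → 36 (−6 each step).
Letter: C, D, E, F → G (letters move forward 1 place in the alphabet).
Combining the parts gives (-3, 36, G).

(-3, 36, G)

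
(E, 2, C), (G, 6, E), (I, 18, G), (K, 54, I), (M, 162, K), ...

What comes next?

(O, 486, M)

First letter goes E, G, I, K, M → O (letters move forward 2 places in the alphabet).
Second entry goes 2, 6, 18, 54, 162 → 486 (×3 each step).
For the second letter, letters move forward 2 places in the alphabet: C, E, G, I, K → M.
Combining the parts gives (O, 486, M).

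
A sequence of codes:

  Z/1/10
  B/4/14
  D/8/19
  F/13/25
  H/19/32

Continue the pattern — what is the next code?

Letter: letters move forward 2 places in the alphabet, wrapping Z→A, so Z, B, D, F, H → J.
Second component goes 1, 4, 8, 13, 19 → 26 (differences are 3, 4, 5, … (increasing by 1 each time)).
Third component — differences are 4, 5, 6, … (increasing by 1 each time): 10, 14, 19, 25, 32 → 40.
Combining the parts gives J/26/40.

J/26/40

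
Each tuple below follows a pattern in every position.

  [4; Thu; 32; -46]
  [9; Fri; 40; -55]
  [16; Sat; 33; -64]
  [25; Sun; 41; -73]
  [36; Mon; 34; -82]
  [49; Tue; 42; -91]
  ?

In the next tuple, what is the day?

Wed

First entry goes 4, 9, 16, 25, 36, 49 → 64 (perfect squares: 2², 3², 4², …).
Day: runs through the weekdays Mon→Sun, so Thu, Fri, Sat, Sun, Mon, Tue → Wed.
Third entry: alternating steps +8, −7, +8, −7, …; 32, 40, 33, 41, 34, 42 → 35.
Fourth entry goes -46, -55, -64, -73, -82, -91 → -100 (−9 each step).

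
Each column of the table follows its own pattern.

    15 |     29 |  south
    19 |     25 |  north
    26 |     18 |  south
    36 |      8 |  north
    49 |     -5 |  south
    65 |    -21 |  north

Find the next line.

84  -40  south

First component: 15, 19, 26, 36, 49, 65 → 84 (differences are 4, 7, 10, … (increasing by 3 each time)).
Second component: 29, 25, 18, 8, -5, -21 → -40 (together with the first component always sums to 44).
For the direction, alternates south ↔ north: south, north, south, north, south, north → south.
Putting it together: 84  -40  south.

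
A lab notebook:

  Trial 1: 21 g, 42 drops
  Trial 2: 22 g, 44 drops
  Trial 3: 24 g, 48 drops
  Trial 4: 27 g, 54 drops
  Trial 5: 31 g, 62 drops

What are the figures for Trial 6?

G: 21, 22, 24, 27, 31 → 36 (differences are 1, 2, 3, … (increasing by 1 each time)).
Drops: always 2 × the g; 42, 44, 48, 54, 62 → 72.
Putting it together: 36 g, 72 drops.

36 g, 72 drops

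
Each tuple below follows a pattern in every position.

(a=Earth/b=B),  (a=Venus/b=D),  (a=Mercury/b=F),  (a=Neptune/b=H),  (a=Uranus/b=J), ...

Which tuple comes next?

A: Earth, Venus, Mercury, Neptune, Uranus → Saturn (runs backward through the planets Mercury→Neptune).
For the b, letters move forward 2 places in the alphabet: B, D, F, H, J → L.
Putting it together: (a=Saturn/b=L).

(a=Saturn/b=L)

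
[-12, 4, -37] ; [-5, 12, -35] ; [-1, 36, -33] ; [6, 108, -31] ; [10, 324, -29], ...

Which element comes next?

[17, 972, -27]

First value — alternating steps +7, +4, +7, +4, …: -12, -5, -1, 6, 10 → 17.
Second value goes 4, 12, 36, 108, 324 → 972 (×3 each step).
For the third value, +2 each step: -37, -35, -33, -31, -29 → -27.
Combining the parts gives [17, 972, -27].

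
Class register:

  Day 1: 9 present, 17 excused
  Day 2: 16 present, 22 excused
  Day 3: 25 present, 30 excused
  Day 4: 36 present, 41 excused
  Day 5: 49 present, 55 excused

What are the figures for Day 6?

Present: 9, 16, 25, 36, 49 → 64 (perfect squares: 3², 4², 5², …).
For the excused, differences are 5, 8, 11, … (increasing by 3 each time): 17, 22, 30, 41, 55 → 72.
So the next row is 64 present, 72 excused.

64 present, 72 excused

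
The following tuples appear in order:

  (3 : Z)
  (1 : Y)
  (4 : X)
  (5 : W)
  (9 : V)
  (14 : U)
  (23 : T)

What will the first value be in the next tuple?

37

First value: each term is the sum of the two before it, so 3, 1, 4, 5, 9, 14, 23 → 37.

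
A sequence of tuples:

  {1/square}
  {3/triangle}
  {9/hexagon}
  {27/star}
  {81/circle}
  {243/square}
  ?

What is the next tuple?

First part — ×3 each step: 1, 3, 9, 27, 81, 243 → 729.
Shape: square, triangle, hexagon, star, circle, square → triangle (repeats square → triangle → hexagon → star → circle).
Putting it together: {729/triangle}.

{729/triangle}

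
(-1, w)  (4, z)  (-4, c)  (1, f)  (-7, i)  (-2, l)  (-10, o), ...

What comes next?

First coordinate: -1, 4, -4, 1, -7, -2, -10 → -5 (alternating steps +5, −8, +5, −8, …).
Letter — letters move forward 3 places in the alphabet, wrapping Z→A: w, z, c, f, i, l, o → r.
Combining the parts gives (-5, r).

(-5, r)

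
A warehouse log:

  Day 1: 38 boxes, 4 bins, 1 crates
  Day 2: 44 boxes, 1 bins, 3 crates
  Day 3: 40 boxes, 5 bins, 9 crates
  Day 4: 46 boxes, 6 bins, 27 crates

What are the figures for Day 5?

Boxes: alternating steps +6, −4, +6, −4, …, so 38, 44, 40, 46 → 42.
Bins: each term is the sum of the two before it, so 4, 1, 5, 6 → 11.
For the crates, ×3 each step: 1, 3, 9, 27 → 81.
Putting it together: 42 boxes, 11 bins, 81 crates.

42 boxes, 11 bins, 81 crates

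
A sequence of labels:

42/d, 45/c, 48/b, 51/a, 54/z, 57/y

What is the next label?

60/x

First component: +3 each step; 42, 45, 48, 51, 54, 57 → 60.
Letter goes d, c, b, a, z, y → x (letters move back 1 place in the alphabet, wrapping A→Z).
Combining the parts gives 60/x.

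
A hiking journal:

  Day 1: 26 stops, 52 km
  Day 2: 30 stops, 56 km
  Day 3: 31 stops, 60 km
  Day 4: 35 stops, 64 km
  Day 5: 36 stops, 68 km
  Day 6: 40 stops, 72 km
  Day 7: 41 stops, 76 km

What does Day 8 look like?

45 stops, 80 km

Stops — alternating steps +4, +1, +4, +1, …: 26, 30, 31, 35, 36, 40, 41 → 45.
Km: 52, 56, 60, 64, 68, 72, 76 → 80 (+4 each step).
So the next row is 45 stops, 80 km.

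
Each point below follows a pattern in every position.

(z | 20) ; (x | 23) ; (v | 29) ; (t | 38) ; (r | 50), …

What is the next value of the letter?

p

Letter goes z, x, v, t, r → p (letters move back 2 places in the alphabet).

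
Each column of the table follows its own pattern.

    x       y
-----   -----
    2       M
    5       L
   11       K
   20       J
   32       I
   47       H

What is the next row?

65  G

Column x: differences are 3, 6, 9, … (increasing by 3 each time); 2, 5, 11, 20, 32, 47 → 65.
Column y — letters move back 1 place in the alphabet: M, L, K, J, I, H → G.
So the next row is 65  G.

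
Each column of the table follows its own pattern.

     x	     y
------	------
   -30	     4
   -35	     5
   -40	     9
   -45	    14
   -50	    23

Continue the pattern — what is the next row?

Column x: −5 each step, so -30, -35, -40, -45, -50 → -55.
Column y goes 4, 5, 9, 14, 23 → 37 (each term is the sum of the two before it).
Putting it together: -55  37.

-55  37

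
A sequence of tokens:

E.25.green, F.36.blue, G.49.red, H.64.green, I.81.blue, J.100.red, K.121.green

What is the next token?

L.144.blue

Letter: letters move forward 1 place in the alphabet, so E, F, G, H, I, J, K → L.
Second component goes 25, 36, 49, 64, 81, 100, 121 → 144 (perfect squares: 5², 6², 7², …).
Colour: repeats green → blue → red; green, blue, red, green, blue, red, green → blue.
So the next token is L.144.blue.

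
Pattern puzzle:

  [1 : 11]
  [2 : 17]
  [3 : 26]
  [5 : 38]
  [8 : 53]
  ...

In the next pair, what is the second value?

71

Second value: differences are 6, 9, 12, … (increasing by 3 each time), so 11, 17, 26, 38, 53 → 71.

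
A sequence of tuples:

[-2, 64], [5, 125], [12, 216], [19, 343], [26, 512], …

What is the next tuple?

[33, 729]

First coordinate goes -2, 5, 12, 19, 26 → 33 (+7 each step).
Second coordinate: perfect cubes: 4³, 5³, 6³, …; 64, 125, 216, 343, 512 → 729.
Combining the parts gives [33, 729].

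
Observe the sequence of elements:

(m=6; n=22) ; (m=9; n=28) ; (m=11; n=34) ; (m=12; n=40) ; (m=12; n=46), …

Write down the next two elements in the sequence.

M: differences are 3, 2, 1, … (decreasing by 1 each time); 6, 9, 11, 12, 12 → 11 → 9.
N: +6 each step, so 22, 28, 34, 40, 46 → 52 → 58.
So the next two elements are (m=11; n=52) and (m=9; n=58).

(m=11; n=52), (m=9; n=58)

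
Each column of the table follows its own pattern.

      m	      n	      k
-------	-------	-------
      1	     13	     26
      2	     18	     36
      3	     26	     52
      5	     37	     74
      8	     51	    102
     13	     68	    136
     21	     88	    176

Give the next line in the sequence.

Column m: 1, 2, 3, 5, 8, 13, 21 → 34 (each term is the sum of the two before it).
Column n: differences are 5, 8, 11, … (increasing by 3 each time); 13, 18, 26, 37, 51, 68, 88 → 111.
Column k — always 2 × the column n: 26, 36, 52, 74, 102, 136, 176 → 222.
So the next line is 34  111  222.

34  111  222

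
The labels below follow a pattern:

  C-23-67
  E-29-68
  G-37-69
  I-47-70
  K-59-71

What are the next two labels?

M-73-72 then O-89-73

Letter goes C, E, G, I, K → M → O (letters move forward 2 places in the alphabet).
Second component goes 23, 29, 37, 47, 59 → 73 → 89 (differences are 6, 8, 10, … (increasing by 2 each time)).
Third component goes 67, 68, 69, 70, 71 → 72 → 73 (+1 each step).
Putting the parts together: M-73-72 and then O-89-73.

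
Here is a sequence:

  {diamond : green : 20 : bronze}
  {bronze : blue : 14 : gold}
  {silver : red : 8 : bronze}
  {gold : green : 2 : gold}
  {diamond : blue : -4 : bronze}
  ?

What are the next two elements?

{bronze : red : -10 : gold}, {silver : green : -16 : bronze}

First rank: repeats diamond → bronze → silver → gold, so diamond, bronze, silver, gold, diamond → bronze → silver.
Colour goes green, blue, red, green, blue → red → green (repeats green → blue → red).
Third entry — −6 each step: 20, 14, 8, 2, -4 → -10 → -16.
Second rank: alternates bronze ↔ gold; bronze, gold, bronze, gold, bronze → gold → bronze.
So the next two elements are {bronze : red : -10 : gold} and {silver : green : -16 : bronze}.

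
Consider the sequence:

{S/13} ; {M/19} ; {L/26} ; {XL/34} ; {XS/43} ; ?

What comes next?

{S/53}

Size — runs through clothing sizes XS→XL: S, M, L, XL, XS → S.
Second entry goes 13, 19, 26, 34, 43 → 53 (differences are 6, 7, 8, … (increasing by 1 each time)).
So the next pair is {S/53}.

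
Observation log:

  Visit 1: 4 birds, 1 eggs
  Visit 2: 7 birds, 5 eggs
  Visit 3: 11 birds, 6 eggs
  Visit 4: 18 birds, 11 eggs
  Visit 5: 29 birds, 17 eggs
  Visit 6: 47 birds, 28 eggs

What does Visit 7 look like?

76 birds, 45 eggs

Birds: each term is the sum of the two before it; 4, 7, 11, 18, 29, 47 → 76.
Eggs: each term is the sum of the two before it, so 1, 5, 6, 11, 17, 28 → 45.
Combining the parts gives 76 birds, 45 eggs.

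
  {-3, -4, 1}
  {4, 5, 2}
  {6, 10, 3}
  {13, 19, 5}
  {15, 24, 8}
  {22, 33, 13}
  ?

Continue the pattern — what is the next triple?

First component: alternating steps +7, +2, +7, +2, …, so -3, 4, 6, 13, 15, 22 → 24.
Second component — alternating steps +9, +5, +9, +5, …: -4, 5, 10, 19, 24, 33 → 38.
For the third component, each term is the sum of the two before it: 1, 2, 3, 5, 8, 13 → 21.
So the next triple is {24, 38, 21}.

{24, 38, 21}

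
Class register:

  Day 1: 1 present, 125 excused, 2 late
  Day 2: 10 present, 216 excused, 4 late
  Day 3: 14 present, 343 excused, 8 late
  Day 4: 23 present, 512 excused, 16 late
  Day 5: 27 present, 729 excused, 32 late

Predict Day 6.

36 present, 1000 excused, 64 late

Present: alternating steps +9, +4, +9, +4, …; 1, 10, 14, 23, 27 → 36.
Excused — perfect cubes: 5³, 6³, 7³, …: 125, 216, 343, 512, 729 → 1000.
Late: ×2 each step; 2, 4, 8, 16, 32 → 64.
Combining the parts gives 36 present, 1000 excused, 64 late.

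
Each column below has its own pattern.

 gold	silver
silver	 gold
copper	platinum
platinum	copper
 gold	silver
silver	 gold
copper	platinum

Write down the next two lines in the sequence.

First metal: repeats gold → silver → copper → platinum, so gold, silver, copper, platinum, gold, silver, copper → platinum → gold.
Second metal: silver, gold, platinum, copper, silver, gold, platinum → copper → silver (repeats silver → gold → platinum → copper).
So the next two lines are platinum  copper and gold  silver.

platinum  copper; gold  silver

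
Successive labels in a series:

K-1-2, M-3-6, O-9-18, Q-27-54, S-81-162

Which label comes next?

Letter: K, M, O, Q, S → U (letters move forward 2 places in the alphabet).
Second component: ×3 each step; 1, 3, 9, 27, 81 → 243.
For the third component, ×3 each step: 2, 6, 18, 54, 162 → 486.
Combining the parts gives U-243-486.

U-243-486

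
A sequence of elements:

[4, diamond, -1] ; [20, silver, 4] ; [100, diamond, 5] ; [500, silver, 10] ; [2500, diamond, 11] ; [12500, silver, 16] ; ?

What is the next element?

First component: ×5 each step, so 4, 20, 100, 500, 2500, 12500 → 62500.
For the rank, alternates diamond ↔ silver: diamond, silver, diamond, silver, diamond, silver → diamond.
Third component — alternating steps +5, +1, +5, +1, …: -1, 4, 5, 10, 11, 16 → 17.
Combining the parts gives [62500, diamond, 17].

[62500, diamond, 17]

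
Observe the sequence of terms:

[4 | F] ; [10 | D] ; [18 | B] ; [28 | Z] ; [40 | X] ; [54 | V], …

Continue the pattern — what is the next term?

First slot: differences are 6, 8, 10, … (increasing by 2 each time); 4, 10, 18, 28, 40, 54 → 70.
For the letter, letters move back 2 places in the alphabet, wrapping A→Z: F, D, B, Z, X, V → T.
Putting it together: [70 | T].

[70 | T]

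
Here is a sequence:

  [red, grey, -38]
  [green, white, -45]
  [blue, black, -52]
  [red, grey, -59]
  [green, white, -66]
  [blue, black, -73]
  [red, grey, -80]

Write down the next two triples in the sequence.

Colour: red, green, blue, red, green, blue, red → green → blue (repeats red → green → blue).
For the shade, repeats grey → white → black: grey, white, black, grey, white, black, grey → white → black.
Third slot: −7 each step; -38, -45, -52, -59, -66, -73, -80 → -87 → -94.
Putting the parts together: [green, white, -87] and then [blue, black, -94].

[green, white, -87], [blue, black, -94]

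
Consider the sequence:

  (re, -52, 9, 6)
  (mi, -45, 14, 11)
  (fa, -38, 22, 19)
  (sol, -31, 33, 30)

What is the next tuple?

For the note, runs through the solfège scale do→ti: re, mi, fa, sol → la.
Second value — +7 each step: -52, -45, -38, -31 → -24.
Third value goes 9, 14, 22, 33 → 47 (differences are 5, 8, 11, … (increasing by 3 each time)).
Fourth value: always 3 less than the third value; 6, 11, 19, 30 → 44.
Putting it together: (la, -24, 47, 44).

(la, -24, 47, 44)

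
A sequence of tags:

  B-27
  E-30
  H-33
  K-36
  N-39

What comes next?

Letter: B, E, H, K, N → Q (letters move forward 3 places in the alphabet).
For the second component, +3 each step: 27, 30, 33, 36, 39 → 42.
So the next tag is Q-42.

Q-42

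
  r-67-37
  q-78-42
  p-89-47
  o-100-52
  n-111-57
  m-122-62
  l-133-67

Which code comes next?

Letter — letters move back 1 place in the alphabet: r, q, p, o, n, m, l → k.
Second component — +11 each step: 67, 78, 89, 100, 111, 122, 133 → 144.
Third component: 37, 42, 47, 52, 57, 62, 67 → 72 (+5 each step).
Putting it together: k-144-72.

k-144-72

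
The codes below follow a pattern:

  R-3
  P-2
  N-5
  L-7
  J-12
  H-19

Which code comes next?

F-31

For the letter, letters move back 2 places in the alphabet: R, P, N, L, J, H → F.
Second component: 3, 2, 5, 7, 12, 19 → 31 (each term is the sum of the two before it).
So the next code is F-31.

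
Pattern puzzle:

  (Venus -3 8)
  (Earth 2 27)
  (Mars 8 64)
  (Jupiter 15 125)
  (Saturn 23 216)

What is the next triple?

(Uranus 32 343)

Planet: runs through the planets Mercury→Neptune; Venus, Earth, Mars, Jupiter, Saturn → Uranus.
Second part: differences are 5, 6, 7, … (increasing by 1 each time); -3, 2, 8, 15, 23 → 32.
Third part: 8, 27, 64, 125, 216 → 343 (perfect cubes: 2³, 3³, 4³, …).
Putting it together: (Uranus 32 343).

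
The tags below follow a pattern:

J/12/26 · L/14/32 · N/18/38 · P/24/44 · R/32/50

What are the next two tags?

Letter goes J, L, N, P, R → T → V (letters move forward 2 places in the alphabet).
Second component — differences are 2, 4, 6, … (increasing by 2 each time): 12, 14, 18, 24, 32 → 42 → 54.
For the third component, +6 each step: 26, 32, 38, 44, 50 → 56 → 62.
So the next two tags are T/42/56 and V/54/62.

T/42/56, V/54/62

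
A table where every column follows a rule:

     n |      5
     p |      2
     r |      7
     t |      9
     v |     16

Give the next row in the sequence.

x  25

For the letter, letters move forward 2 places in the alphabet: n, p, r, t, v → x.
Second component goes 5, 2, 7, 9, 16 → 25 (each term is the sum of the two before it).
So the next row is x  25.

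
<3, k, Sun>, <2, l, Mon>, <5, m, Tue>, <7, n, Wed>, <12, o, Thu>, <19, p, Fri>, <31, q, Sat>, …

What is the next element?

First entry — each term is the sum of the two before it: 3, 2, 5, 7, 12, 19, 31 → 50.
Letter: k, l, m, n, o, p, q → r (letters move forward 1 place in the alphabet).
Day: runs through the weekdays Mon→Sun, so Sun, Mon, Tue, Wed, Thu, Fri, Sat → Sun.
Combining the parts gives <50, r, Sun>.

<50, r, Sun>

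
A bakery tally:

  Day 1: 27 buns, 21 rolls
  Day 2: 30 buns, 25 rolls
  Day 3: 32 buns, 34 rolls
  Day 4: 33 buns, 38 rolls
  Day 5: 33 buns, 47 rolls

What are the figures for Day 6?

Buns: 27, 30, 32, 33, 33 → 32 (differences are 3, 2, 1, … (decreasing by 1 each time)).
Rolls goes 21, 25, 34, 38, 47 → 51 (alternating steps +4, +9, +4, +9, …).
So the next record is 32 buns, 51 rolls.

32 buns, 51 rolls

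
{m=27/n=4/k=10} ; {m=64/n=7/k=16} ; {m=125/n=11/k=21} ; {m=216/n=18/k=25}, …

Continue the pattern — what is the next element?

For the m, perfect cubes: 3³, 4³, 5³, …: 27, 64, 125, 216 → 343.
N — each term is the sum of the two before it: 4, 7, 11, 18 → 29.
K goes 10, 16, 21, 25 → 28 (differences are 6, 5, 4, … (decreasing by 1 each time)).
So the next element is {m=343/n=29/k=28}.

{m=343/n=29/k=28}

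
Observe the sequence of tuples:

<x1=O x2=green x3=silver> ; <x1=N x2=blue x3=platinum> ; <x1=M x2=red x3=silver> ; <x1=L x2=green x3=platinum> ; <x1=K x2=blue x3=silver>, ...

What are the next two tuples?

X1 goes O, N, M, L, K → J → I (letters move back 1 place in the alphabet).
For the x2, repeats green → blue → red: green, blue, red, green, blue → red → green.
X3 — alternates silver ↔ platinum: silver, platinum, silver, platinum, silver → platinum → silver.
So the next two tuples are <x1=J x2=red x3=platinum> and <x1=I x2=green x3=silver>.

<x1=J x2=red x3=platinum>, <x1=I x2=green x3=silver>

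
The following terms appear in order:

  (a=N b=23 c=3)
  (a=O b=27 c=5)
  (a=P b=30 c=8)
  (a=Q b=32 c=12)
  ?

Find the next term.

A: N, O, P, Q → R (letters move forward 1 place in the alphabet).
For the b, differences are 4, 3, 2, … (decreasing by 1 each time): 23, 27, 30, 32 → 33.
C goes 3, 5, 8, 12 → 17 (differences are 2, 3, 4, … (increasing by 1 each time)).
So the next term is (a=R b=33 c=17).

(a=R b=33 c=17)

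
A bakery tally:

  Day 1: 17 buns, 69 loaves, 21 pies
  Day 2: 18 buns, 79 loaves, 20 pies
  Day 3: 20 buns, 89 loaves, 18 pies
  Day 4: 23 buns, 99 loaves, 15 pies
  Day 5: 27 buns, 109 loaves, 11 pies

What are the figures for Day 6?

Buns: differences are 1, 2, 3, … (increasing by 1 each time), so 17, 18, 20, 23, 27 → 32.
Loaves: 69, 79, 89, 99, 109 → 119 (+10 each step).
For the pies, together with the buns always sums to 38: 21, 20, 18, 15, 11 → 6.
So the next row is 32 buns, 119 loaves, 6 pies.

32 buns, 119 loaves, 6 pies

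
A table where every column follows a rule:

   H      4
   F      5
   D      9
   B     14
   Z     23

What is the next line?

X  37

Letter: letters move back 2 places in the alphabet, wrapping A→Z, so H, F, D, B, Z → X.
Second component: each term is the sum of the two before it; 4, 5, 9, 14, 23 → 37.
Combining the parts gives X  37.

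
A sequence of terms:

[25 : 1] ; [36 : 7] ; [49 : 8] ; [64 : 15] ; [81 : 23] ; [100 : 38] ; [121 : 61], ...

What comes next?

For the first value, perfect squares: 5², 6², 7², …: 25, 36, 49, 64, 81, 100, 121 → 144.
Second value: 1, 7, 8, 15, 23, 38, 61 → 99 (each term is the sum of the two before it).
Combining the parts gives [144 : 99].

[144 : 99]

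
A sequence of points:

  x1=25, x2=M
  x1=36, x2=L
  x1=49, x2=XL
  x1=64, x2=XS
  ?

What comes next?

X1 goes 25, 36, 49, 64 → 81 (perfect squares: 5², 6², 7², …).
X2: M, L, XL, XS → S (runs through clothing sizes XS→XL).
Combining the parts gives x1=81, x2=S.

x1=81, x2=S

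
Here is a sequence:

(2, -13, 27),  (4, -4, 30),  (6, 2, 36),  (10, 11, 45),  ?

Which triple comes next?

First entry goes 2, 4, 6, 10 → 16 (each term is the sum of the two before it).
Second entry: alternating steps +9, +6, +9, +6, …, so -13, -4, 2, 11 → 17.
Third entry: differences are 3, 6, 9, … (increasing by 3 each time), so 27, 30, 36, 45 → 57.
So the next triple is (16, 17, 57).

(16, 17, 57)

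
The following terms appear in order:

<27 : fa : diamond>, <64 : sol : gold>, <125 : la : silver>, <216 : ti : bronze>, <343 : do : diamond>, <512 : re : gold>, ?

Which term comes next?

<729 : mi : silver>

First entry: perfect cubes: 3³, 4³, 5³, …; 27, 64, 125, 216, 343, 512 → 729.
For the note, runs through the solfège scale do→ti: fa, sol, la, ti, do, re → mi.
Rank — repeats diamond → gold → silver → bronze: diamond, gold, silver, bronze, diamond, gold → silver.
Putting it together: <729 : mi : silver>.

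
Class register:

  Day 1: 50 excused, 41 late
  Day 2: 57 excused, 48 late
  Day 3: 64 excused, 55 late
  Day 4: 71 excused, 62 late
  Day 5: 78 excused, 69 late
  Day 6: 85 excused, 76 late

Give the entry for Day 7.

92 excused, 83 late

Excused — +7 each step: 50, 57, 64, 71, 78, 85 → 92.
Late: 41, 48, 55, 62, 69, 76 → 83 (always 9 less than the excused).
Combining the parts gives 92 excused, 83 late.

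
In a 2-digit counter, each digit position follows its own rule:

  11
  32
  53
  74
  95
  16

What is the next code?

37

For the first digit, +2 each step, mod 10: 1, 3, 5, 7, 9, 1 → 3.
Second digit: 1, 2, 3, 4, 5, 6 → 7 (+1 each step, mod 10).
So the next code is 37.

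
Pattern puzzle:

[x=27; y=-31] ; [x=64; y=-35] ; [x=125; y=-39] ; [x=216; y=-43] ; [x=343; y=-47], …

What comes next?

[x=512; y=-51]

X: perfect cubes: 3³, 4³, 5³, …; 27, 64, 125, 216, 343 → 512.
Y — −4 each step: -31, -35, -39, -43, -47 → -51.
Combining the parts gives [x=512; y=-51].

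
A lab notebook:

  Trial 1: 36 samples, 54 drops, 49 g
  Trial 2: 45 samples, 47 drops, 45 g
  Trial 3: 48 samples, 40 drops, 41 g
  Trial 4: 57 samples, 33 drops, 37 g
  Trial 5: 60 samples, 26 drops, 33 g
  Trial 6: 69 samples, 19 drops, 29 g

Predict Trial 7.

72 samples, 12 drops, 25 g

Samples: alternating steps +9, +3, +9, +3, …; 36, 45, 48, 57, 60, 69 → 72.
Drops goes 54, 47, 40, 33, 26, 19 → 12 (−7 each step).
G — −4 each step: 49, 45, 41, 37, 33, 29 → 25.
So the next row is 72 samples, 12 drops, 25 g.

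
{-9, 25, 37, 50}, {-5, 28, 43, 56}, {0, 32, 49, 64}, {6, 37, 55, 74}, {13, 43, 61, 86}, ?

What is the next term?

{21, 50, 67, 100}

First value goes -9, -5, 0, 6, 13 → 21 (differences are 4, 5, 6, … (increasing by 1 each time)).
Second value — differences are 3, 4, 5, … (increasing by 1 each time): 25, 28, 32, 37, 43 → 50.
Third value goes 37, 43, 49, 55, 61 → 67 (+6 each step).
Fourth value — always 2 × the second value: 50, 56, 64, 74, 86 → 100.
Combining the parts gives {21, 50, 67, 100}.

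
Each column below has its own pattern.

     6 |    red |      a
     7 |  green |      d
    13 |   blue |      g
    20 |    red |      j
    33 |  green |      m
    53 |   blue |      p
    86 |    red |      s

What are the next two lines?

139  green  v; 225  blue  y

For the first component, each term is the sum of the two before it: 6, 7, 13, 20, 33, 53, 86 → 139 → 225.
Colour goes red, green, blue, red, green, blue, red → green → blue (repeats red → green → blue).
Letter: letters move forward 3 places in the alphabet, so a, d, g, j, m, p, s → v → y.
Putting the parts together: 139  green  v and then 225  blue  y.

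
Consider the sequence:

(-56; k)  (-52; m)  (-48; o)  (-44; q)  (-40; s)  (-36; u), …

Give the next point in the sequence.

First coordinate goes -56, -52, -48, -44, -40, -36 → -32 (+4 each step).
Letter: letters move forward 2 places in the alphabet, so k, m, o, q, s, u → w.
Combining the parts gives (-32; w).

(-32; w)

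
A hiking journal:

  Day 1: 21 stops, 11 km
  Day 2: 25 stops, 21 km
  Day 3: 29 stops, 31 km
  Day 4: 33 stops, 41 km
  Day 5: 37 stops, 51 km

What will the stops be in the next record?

41

Stops: +4 each step; 21, 25, 29, 33, 37 → 41.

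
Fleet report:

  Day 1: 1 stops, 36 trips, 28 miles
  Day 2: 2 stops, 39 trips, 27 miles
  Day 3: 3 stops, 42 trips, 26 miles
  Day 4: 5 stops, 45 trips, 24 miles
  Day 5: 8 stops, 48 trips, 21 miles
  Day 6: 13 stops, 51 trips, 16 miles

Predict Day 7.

Stops — each term is the sum of the two before it: 1, 2, 3, 5, 8, 13 → 21.
Trips: +3 each step, so 36, 39, 42, 45, 48, 51 → 54.
Miles: together with the stops always sums to 29, so 28, 27, 26, 24, 21, 16 → 8.
Combining the parts gives 21 stops, 54 trips, 8 miles.

21 stops, 54 trips, 8 miles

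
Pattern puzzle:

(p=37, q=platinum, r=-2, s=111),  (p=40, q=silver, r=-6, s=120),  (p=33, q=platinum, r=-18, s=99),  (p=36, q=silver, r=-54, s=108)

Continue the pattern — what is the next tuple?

(p=29, q=platinum, r=-162, s=87)

For the p, alternating steps +3, −7, +3, −7, …: 37, 40, 33, 36 → 29.
Q goes platinum, silver, platinum, silver → platinum (alternates platinum ↔ silver).
R goes -2, -6, -18, -54 → -162 (×3 each step).
S: always 3 × the p, so 111, 120, 99, 108 → 87.
Combining the parts gives (p=29, q=platinum, r=-162, s=87).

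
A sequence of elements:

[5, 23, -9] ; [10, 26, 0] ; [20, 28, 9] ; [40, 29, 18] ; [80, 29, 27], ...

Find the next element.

First component — ×2 each step: 5, 10, 20, 40, 80 → 160.
Second component: differences are 3, 2, 1, … (decreasing by 1 each time), so 23, 26, 28, 29, 29 → 28.
For the third component, +9 each step: -9, 0, 9, 18, 27 → 36.
Combining the parts gives [160, 28, 36].

[160, 28, 36]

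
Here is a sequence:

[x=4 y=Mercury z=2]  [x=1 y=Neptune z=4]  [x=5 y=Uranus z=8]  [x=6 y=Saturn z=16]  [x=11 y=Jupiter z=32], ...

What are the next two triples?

X — each term is the sum of the two before it: 4, 1, 5, 6, 11 → 17 → 28.
Y: Mercury, Neptune, Uranus, Saturn, Jupiter → Mars → Earth (runs backward through the planets Mercury→Neptune).
Z — ×2 each step: 2, 4, 8, 16, 32 → 64 → 128.
Putting the parts together: [x=17 y=Mars z=64] and then [x=28 y=Earth z=128].

[x=17 y=Mars z=64], [x=28 y=Earth z=128]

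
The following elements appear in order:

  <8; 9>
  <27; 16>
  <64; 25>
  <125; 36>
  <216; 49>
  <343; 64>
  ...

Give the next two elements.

First coordinate: 8, 27, 64, 125, 216, 343 → 512 → 729 (perfect cubes: 2³, 3³, 4³, …).
Second coordinate — perfect squares: 3², 4², 5², …: 9, 16, 25, 36, 49, 64 → 81 → 100.
So the next two elements are <512; 81> and <729; 100>.

<512; 81>, <729; 100>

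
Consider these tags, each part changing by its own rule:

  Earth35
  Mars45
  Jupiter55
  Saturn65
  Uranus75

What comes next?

For the planet, runs through the planets Mercury→Neptune: Earth, Mars, Jupiter, Saturn, Uranus → Neptune.
Second component goes 35, 45, 55, 65, 75 → 85 (+10 each step).
Putting it together: Neptune85.

Neptune85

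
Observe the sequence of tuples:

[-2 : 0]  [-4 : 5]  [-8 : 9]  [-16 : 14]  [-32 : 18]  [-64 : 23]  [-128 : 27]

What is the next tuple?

First entry — ×2 each step: -2, -4, -8, -16, -32, -64, -128 → -256.
Second entry — alternating steps +5, +4, +5, +4, …: 0, 5, 9, 14, 18, 23, 27 → 32.
Combining the parts gives [-256 : 32].

[-256 : 32]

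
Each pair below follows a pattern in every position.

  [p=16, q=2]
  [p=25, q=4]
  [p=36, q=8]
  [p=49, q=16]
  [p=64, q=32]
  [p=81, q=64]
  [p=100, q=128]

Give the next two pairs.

P: perfect squares: 4², 5², 6², …; 16, 25, 36, 49, 64, 81, 100 → 121 → 144.
Q: 2, 4, 8, 16, 32, 64, 128 → 256 → 512 (×2 each step).
Putting the parts together: [p=121, q=256] and then [p=144, q=512].

[p=121, q=256], [p=144, q=512]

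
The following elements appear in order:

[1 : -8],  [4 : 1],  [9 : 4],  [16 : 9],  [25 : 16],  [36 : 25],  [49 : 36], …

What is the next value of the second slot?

First slot — perfect squares: 1², 2², 3², …: 1, 4, 9, 16, 25, 36, 49 → 64.
Second slot: -8, 1, 4, 9, 16, 25, 36 → 49 (always the previous value of the first slot).

49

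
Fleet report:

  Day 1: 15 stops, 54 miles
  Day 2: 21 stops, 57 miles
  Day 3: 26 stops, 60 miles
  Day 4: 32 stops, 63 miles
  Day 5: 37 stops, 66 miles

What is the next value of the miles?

For the miles, +3 each step: 54, 57, 60, 63, 66 → 69.

69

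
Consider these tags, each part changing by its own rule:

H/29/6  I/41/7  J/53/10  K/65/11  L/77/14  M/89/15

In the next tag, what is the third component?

Letter — letters move forward 1 place in the alphabet: H, I, J, K, L, M → N.
Second component: +12 each step; 29, 41, 53, 65, 77, 89 → 101.
Third component: alternating steps +1, +3, +1, +3, …; 6, 7, 10, 11, 14, 15 → 18.

18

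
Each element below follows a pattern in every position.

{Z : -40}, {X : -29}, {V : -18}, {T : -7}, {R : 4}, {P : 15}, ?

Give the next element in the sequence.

{N : 26}

For the letter, letters move back 2 places in the alphabet: Z, X, V, T, R, P → N.
Second part — +11 each step: -40, -29, -18, -7, 4, 15 → 26.
Putting it together: {N : 26}.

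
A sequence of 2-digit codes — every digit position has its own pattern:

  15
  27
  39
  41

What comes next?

First digit goes 1, 2, 3, 4 → 5 (+1 each step, mod 10).
Second digit goes 5, 7, 9, 1 → 3 (+2 each step, mod 10).
So the next code is 53.

53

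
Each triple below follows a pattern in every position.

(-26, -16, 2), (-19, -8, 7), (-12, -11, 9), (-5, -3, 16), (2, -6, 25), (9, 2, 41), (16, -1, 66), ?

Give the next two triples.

First value — +7 each step: -26, -19, -12, -5, 2, 9, 16 → 23 → 30.
Second value — alternating steps +8, −3, +8, −3, …: -16, -8, -11, -3, -6, 2, -1 → 7 → 4.
Third value goes 2, 7, 9, 16, 25, 41, 66 → 107 → 173 (each term is the sum of the two before it).
Putting the parts together: (23, 7, 107) and then (30, 4, 173).

(23, 7, 107), (30, 4, 173)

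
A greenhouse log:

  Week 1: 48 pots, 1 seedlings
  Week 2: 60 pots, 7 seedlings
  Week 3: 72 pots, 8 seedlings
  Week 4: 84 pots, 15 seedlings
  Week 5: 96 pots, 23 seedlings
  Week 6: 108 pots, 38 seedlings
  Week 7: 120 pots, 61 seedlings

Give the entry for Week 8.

Pots goes 48, 60, 72, 84, 96, 108, 120 → 132 (+12 each step).
Seedlings goes 1, 7, 8, 15, 23, 38, 61 → 99 (each term is the sum of the two before it).
Combining the parts gives 132 pots, 99 seedlings.

132 pots, 99 seedlings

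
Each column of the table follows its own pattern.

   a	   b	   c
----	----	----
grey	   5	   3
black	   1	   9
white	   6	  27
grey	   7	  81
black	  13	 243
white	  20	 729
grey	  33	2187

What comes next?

black  53  6561

Column a — repeats grey → black → white: grey, black, white, grey, black, white, grey → black.
Column b: 5, 1, 6, 7, 13, 20, 33 → 53 (each term is the sum of the two before it).
Column c — ×3 each step: 3, 9, 27, 81, 243, 729, 2187 → 6561.
Combining the parts gives black  53  6561.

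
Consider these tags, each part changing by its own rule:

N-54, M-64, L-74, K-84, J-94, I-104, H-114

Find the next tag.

G-124

Letter: N, M, L, K, J, I, H → G (letters move back 1 place in the alphabet).
For the second component, +10 each step: 54, 64, 74, 84, 94, 104, 114 → 124.
Putting it together: G-124.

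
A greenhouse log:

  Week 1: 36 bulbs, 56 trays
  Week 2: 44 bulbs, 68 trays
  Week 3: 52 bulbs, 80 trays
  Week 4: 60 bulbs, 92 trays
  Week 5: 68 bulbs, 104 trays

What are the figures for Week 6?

Bulbs: 36, 44, 52, 60, 68 → 76 (+8 each step).
Trays: +12 each step, so 56, 68, 80, 92, 104 → 116.
Putting it together: 76 bulbs, 116 trays.

76 bulbs, 116 trays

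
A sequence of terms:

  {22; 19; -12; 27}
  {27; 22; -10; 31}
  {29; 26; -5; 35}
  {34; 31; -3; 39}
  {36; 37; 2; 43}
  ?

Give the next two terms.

First component — alternating steps +5, +2, +5, +2, …: 22, 27, 29, 34, 36 → 41 → 43.
Second component — differences are 3, 4, 5, … (increasing by 1 each time): 19, 22, 26, 31, 37 → 44 → 52.
Third component — alternating steps +2, +5, +2, +5, …: -12, -10, -5, -3, 2 → 4 → 9.
Fourth component: +4 each step; 27, 31, 35, 39, 43 → 47 → 51.
So the next two terms are {41; 44; 4; 47} and {43; 52; 9; 51}.

{41; 44; 4; 47}, {43; 52; 9; 51}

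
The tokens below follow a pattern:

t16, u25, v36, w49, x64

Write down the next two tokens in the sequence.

Letter goes t, u, v, w, x → y → z (letters move forward 1 place in the alphabet).
Second component — perfect squares: 4², 5², 6², …: 16, 25, 36, 49, 64 → 81 → 100.
So the next two tokens are y81 and z100.

y81 then z100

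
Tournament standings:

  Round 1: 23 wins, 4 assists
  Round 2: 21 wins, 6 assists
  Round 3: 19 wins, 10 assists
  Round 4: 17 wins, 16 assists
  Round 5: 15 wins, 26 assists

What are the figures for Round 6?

Wins — −2 each step: 23, 21, 19, 17, 15 → 13.
For the assists, each term is the sum of the two before it: 4, 6, 10, 16, 26 → 42.
Combining the parts gives 13 wins, 42 assists.

13 wins, 42 assists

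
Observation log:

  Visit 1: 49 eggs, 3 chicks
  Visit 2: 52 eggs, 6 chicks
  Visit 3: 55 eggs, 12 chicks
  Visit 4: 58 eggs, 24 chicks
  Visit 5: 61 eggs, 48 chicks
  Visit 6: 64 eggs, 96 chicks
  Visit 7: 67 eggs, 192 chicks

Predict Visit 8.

70 eggs, 384 chicks

Eggs: +3 each step, so 49, 52, 55, 58, 61, 64, 67 → 70.
Chicks — ×2 each step: 3, 6, 12, 24, 48, 96, 192 → 384.
Putting it together: 70 eggs, 384 chicks.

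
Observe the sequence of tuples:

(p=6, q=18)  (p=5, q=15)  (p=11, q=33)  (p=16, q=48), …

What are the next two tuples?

(p=27, q=81), (p=43, q=129)

P: each term is the sum of the two before it, so 6, 5, 11, 16 → 27 → 43.
Q goes 18, 15, 33, 48 → 81 → 129 (always 3 × the p).
So the next two tuples are (p=27, q=81) and (p=43, q=129).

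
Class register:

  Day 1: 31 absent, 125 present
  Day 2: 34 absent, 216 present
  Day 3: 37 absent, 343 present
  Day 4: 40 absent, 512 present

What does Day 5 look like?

Absent — +3 each step: 31, 34, 37, 40 → 43.
Present — perfect cubes: 5³, 6³, 7³, …: 125, 216, 343, 512 → 729.
Combining the parts gives 43 absent, 729 present.

43 absent, 729 present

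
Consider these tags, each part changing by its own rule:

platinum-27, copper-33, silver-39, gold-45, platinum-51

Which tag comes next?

Metal: repeats platinum → copper → silver → gold; platinum, copper, silver, gold, platinum → copper.
Second component: +6 each step; 27, 33, 39, 45, 51 → 57.
So the next tag is copper-57.

copper-57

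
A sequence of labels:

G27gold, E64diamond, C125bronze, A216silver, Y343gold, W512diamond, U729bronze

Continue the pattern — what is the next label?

S1000silver

Letter: letters move back 2 places in the alphabet, wrapping A→Z; G, E, C, A, Y, W, U → S.
For the second component, perfect cubes: 3³, 4³, 5³, …: 27, 64, 125, 216, 343, 512, 729 → 1000.
For the rank, repeats gold → diamond → bronze → silver: gold, diamond, bronze, silver, gold, diamond, bronze → silver.
Combining the parts gives S1000silver.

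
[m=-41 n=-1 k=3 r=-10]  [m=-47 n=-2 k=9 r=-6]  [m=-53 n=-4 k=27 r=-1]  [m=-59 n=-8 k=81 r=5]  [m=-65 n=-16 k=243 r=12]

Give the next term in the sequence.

[m=-71 n=-32 k=729 r=20]

M: −6 each step, so -41, -47, -53, -59, -65 → -71.
N: ×2 each step; -1, -2, -4, -8, -16 → -32.
For the k, ×3 each step: 3, 9, 27, 81, 243 → 729.
R: differences are 4, 5, 6, … (increasing by 1 each time), so -10, -6, -1, 5, 12 → 20.
So the next term is [m=-71 n=-32 k=729 r=20].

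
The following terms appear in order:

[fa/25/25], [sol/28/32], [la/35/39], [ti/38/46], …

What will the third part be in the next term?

53

Third part: +7 each step; 25, 32, 39, 46 → 53.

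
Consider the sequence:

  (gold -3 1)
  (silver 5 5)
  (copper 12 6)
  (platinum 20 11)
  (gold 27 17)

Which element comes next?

Metal: repeats gold → silver → copper → platinum; gold, silver, copper, platinum, gold → silver.
Second entry: alternating steps +8, +7, +8, +7, …; -3, 5, 12, 20, 27 → 35.
Third entry goes 1, 5, 6, 11, 17 → 28 (each term is the sum of the two before it).
So the next element is (silver 35 28).

(silver 35 28)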